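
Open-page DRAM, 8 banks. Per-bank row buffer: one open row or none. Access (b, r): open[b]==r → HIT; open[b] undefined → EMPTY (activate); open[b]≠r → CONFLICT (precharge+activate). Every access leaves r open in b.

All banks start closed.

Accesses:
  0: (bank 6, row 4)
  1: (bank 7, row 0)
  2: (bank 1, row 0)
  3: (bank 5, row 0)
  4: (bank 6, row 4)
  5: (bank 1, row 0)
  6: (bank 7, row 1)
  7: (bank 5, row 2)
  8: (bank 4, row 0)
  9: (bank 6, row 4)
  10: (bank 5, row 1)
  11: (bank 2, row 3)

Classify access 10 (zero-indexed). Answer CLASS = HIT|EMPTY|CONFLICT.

#0 (6,4) E
#1 (7,0) E
#2 (1,0) E
#3 (5,0) E
#4 (6,4) H  (was 4)
#5 (1,0) H  (was 0)
#6 (7,1) C  (was 0)
#7 (5,2) C  (was 0)
#8 (4,0) E
#9 (6,4) H  (was 4)
#10 (5,1) C  (was 2)
#11 (2,3) E

CLASS = CONFLICT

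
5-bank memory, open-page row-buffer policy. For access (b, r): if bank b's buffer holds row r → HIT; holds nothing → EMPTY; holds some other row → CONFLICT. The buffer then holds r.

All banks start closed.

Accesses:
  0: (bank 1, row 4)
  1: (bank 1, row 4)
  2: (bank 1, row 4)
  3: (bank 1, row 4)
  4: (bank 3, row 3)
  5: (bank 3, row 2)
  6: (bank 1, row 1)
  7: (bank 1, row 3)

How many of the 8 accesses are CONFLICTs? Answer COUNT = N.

0: bank 1 row 4 — prev None → EMPTY
1: bank 1 row 4 — prev 4 → HIT
2: bank 1 row 4 — prev 4 → HIT
3: bank 1 row 4 — prev 4 → HIT
4: bank 3 row 3 — prev None → EMPTY
5: bank 3 row 2 — prev 3 → CONFLICT
6: bank 1 row 1 — prev 4 → CONFLICT
7: bank 1 row 3 — prev 1 → CONFLICT

COUNT = 3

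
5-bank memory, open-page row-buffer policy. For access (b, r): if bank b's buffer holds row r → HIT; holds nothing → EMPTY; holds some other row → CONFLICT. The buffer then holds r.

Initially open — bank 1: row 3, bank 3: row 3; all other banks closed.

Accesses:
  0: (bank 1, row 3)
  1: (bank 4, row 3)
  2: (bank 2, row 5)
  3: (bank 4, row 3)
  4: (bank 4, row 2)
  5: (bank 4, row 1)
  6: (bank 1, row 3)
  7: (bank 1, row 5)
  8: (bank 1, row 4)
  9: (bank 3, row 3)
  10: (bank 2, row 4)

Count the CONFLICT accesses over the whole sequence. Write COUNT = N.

  [0] b1 r3: had r3 ⇒ H
  [1] b4 r3: no row ⇒ E
  [2] b2 r5: no row ⇒ E
  [3] b4 r3: had r3 ⇒ H
  [4] b4 r2: had r3 ⇒ C
  [5] b4 r1: had r2 ⇒ C
  [6] b1 r3: had r3 ⇒ H
  [7] b1 r5: had r3 ⇒ C
  [8] b1 r4: had r5 ⇒ C
  [9] b3 r3: had r3 ⇒ H
  [10] b2 r4: had r5 ⇒ C

COUNT = 5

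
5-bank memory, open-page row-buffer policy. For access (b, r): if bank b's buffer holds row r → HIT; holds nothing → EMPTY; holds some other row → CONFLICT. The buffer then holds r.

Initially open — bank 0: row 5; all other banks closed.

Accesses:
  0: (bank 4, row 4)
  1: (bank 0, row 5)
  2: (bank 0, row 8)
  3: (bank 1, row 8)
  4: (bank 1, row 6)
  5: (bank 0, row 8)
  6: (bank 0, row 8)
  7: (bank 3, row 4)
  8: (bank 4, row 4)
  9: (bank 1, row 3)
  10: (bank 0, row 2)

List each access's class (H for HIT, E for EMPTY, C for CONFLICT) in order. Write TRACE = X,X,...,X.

#0 (4,4) E
#1 (0,5) H  (was 5)
#2 (0,8) C  (was 5)
#3 (1,8) E
#4 (1,6) C  (was 8)
#5 (0,8) H  (was 8)
#6 (0,8) H  (was 8)
#7 (3,4) E
#8 (4,4) H  (was 4)
#9 (1,3) C  (was 6)
#10 (0,2) C  (was 8)

TRACE = E,H,C,E,C,H,H,E,H,C,C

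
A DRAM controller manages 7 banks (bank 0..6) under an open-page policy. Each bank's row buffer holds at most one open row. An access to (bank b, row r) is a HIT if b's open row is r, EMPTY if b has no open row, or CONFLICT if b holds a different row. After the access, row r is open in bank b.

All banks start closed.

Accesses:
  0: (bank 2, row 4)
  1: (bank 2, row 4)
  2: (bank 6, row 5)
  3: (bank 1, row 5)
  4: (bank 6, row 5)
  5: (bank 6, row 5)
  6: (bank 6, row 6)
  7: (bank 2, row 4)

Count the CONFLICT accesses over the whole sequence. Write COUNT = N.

0: bank 2 row 4 — prev None → EMPTY
1: bank 2 row 4 — prev 4 → HIT
2: bank 6 row 5 — prev None → EMPTY
3: bank 1 row 5 — prev None → EMPTY
4: bank 6 row 5 — prev 5 → HIT
5: bank 6 row 5 — prev 5 → HIT
6: bank 6 row 6 — prev 5 → CONFLICT
7: bank 2 row 4 — prev 4 → HIT

COUNT = 1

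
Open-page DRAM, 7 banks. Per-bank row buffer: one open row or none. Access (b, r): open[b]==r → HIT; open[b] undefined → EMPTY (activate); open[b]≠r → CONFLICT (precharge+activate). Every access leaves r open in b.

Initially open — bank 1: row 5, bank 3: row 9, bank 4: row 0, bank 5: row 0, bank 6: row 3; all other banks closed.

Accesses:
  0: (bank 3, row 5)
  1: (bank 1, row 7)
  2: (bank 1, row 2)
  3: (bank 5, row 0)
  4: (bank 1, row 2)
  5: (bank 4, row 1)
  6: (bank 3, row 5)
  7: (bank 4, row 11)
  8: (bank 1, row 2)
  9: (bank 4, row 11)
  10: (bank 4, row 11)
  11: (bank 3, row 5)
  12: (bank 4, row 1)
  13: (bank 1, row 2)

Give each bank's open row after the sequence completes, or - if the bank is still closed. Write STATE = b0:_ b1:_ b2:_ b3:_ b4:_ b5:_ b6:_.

0: bank 3 row 5 — prev 9 → CONFLICT
1: bank 1 row 7 — prev 5 → CONFLICT
2: bank 1 row 2 — prev 7 → CONFLICT
3: bank 5 row 0 — prev 0 → HIT
4: bank 1 row 2 — prev 2 → HIT
5: bank 4 row 1 — prev 0 → CONFLICT
6: bank 3 row 5 — prev 5 → HIT
7: bank 4 row 11 — prev 1 → CONFLICT
8: bank 1 row 2 — prev 2 → HIT
9: bank 4 row 11 — prev 11 → HIT
10: bank 4 row 11 — prev 11 → HIT
11: bank 3 row 5 — prev 5 → HIT
12: bank 4 row 1 — prev 11 → CONFLICT
13: bank 1 row 2 — prev 2 → HIT

STATE = b0:- b1:2 b2:- b3:5 b4:1 b5:0 b6:3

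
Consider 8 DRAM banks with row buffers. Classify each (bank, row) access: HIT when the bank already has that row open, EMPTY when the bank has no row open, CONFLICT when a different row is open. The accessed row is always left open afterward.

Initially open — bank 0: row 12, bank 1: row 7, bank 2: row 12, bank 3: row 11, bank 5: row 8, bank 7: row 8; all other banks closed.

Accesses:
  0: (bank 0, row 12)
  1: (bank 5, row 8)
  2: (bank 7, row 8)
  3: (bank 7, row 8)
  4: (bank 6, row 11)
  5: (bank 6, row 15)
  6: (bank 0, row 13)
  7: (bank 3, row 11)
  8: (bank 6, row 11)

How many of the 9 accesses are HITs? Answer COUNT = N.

COUNT = 5

0: bank 0 row 12 — prev 12 → HIT
1: bank 5 row 8 — prev 8 → HIT
2: bank 7 row 8 — prev 8 → HIT
3: bank 7 row 8 — prev 8 → HIT
4: bank 6 row 11 — prev None → EMPTY
5: bank 6 row 15 — prev 11 → CONFLICT
6: bank 0 row 13 — prev 12 → CONFLICT
7: bank 3 row 11 — prev 11 → HIT
8: bank 6 row 11 — prev 15 → CONFLICT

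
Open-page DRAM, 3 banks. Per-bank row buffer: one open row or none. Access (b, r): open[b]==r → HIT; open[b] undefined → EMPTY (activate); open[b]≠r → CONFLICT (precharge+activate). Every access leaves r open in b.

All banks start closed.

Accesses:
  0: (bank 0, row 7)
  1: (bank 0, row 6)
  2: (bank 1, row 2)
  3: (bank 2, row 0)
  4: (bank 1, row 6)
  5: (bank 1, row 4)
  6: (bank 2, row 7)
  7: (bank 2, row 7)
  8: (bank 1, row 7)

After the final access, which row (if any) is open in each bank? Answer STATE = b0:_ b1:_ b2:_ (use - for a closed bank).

STATE = b0:6 b1:7 b2:7

step 0: bank0 None->7 [EMPTY]
step 1: bank0 7->6 [CONFLICT]
step 2: bank1 None->2 [EMPTY]
step 3: bank2 None->0 [EMPTY]
step 4: bank1 2->6 [CONFLICT]
step 5: bank1 6->4 [CONFLICT]
step 6: bank2 0->7 [CONFLICT]
step 7: bank2 7->7 [HIT]
step 8: bank1 4->7 [CONFLICT]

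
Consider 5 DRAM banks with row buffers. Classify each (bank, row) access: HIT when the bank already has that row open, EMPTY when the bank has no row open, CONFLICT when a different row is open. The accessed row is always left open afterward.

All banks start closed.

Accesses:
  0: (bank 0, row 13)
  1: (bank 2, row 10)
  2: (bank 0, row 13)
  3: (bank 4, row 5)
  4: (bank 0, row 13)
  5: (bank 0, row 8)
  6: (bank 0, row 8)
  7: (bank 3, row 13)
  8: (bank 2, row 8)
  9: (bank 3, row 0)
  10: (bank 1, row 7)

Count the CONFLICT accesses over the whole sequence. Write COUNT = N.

COUNT = 3

0: bank 0 row 13 — prev None → EMPTY
1: bank 2 row 10 — prev None → EMPTY
2: bank 0 row 13 — prev 13 → HIT
3: bank 4 row 5 — prev None → EMPTY
4: bank 0 row 13 — prev 13 → HIT
5: bank 0 row 8 — prev 13 → CONFLICT
6: bank 0 row 8 — prev 8 → HIT
7: bank 3 row 13 — prev None → EMPTY
8: bank 2 row 8 — prev 10 → CONFLICT
9: bank 3 row 0 — prev 13 → CONFLICT
10: bank 1 row 7 — prev None → EMPTY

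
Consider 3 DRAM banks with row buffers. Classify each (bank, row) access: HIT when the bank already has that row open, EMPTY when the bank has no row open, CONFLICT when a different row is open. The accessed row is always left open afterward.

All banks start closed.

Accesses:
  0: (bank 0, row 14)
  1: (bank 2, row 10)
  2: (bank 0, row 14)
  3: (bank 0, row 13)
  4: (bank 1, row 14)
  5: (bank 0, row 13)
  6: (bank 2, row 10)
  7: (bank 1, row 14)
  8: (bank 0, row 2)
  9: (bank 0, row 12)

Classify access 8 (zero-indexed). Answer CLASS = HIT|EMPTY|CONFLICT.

CLASS = CONFLICT

#0 (0,14) E
#1 (2,10) E
#2 (0,14) H  (was 14)
#3 (0,13) C  (was 14)
#4 (1,14) E
#5 (0,13) H  (was 13)
#6 (2,10) H  (was 10)
#7 (1,14) H  (was 14)
#8 (0,2) C  (was 13)
#9 (0,12) C  (was 2)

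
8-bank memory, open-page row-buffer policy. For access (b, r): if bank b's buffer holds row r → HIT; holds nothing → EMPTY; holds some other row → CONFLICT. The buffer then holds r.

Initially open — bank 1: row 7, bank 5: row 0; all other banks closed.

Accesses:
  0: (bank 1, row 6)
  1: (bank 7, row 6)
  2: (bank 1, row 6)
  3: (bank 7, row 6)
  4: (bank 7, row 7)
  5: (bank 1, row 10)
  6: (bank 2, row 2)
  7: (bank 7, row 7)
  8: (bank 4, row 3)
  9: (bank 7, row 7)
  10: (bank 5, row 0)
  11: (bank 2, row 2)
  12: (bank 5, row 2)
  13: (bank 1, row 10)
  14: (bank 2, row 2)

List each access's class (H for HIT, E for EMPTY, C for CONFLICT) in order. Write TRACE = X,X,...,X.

TRACE = C,E,H,H,C,C,E,H,E,H,H,H,C,H,H

0: bank 1 row 6 — prev 7 → CONFLICT
1: bank 7 row 6 — prev None → EMPTY
2: bank 1 row 6 — prev 6 → HIT
3: bank 7 row 6 — prev 6 → HIT
4: bank 7 row 7 — prev 6 → CONFLICT
5: bank 1 row 10 — prev 6 → CONFLICT
6: bank 2 row 2 — prev None → EMPTY
7: bank 7 row 7 — prev 7 → HIT
8: bank 4 row 3 — prev None → EMPTY
9: bank 7 row 7 — prev 7 → HIT
10: bank 5 row 0 — prev 0 → HIT
11: bank 2 row 2 — prev 2 → HIT
12: bank 5 row 2 — prev 0 → CONFLICT
13: bank 1 row 10 — prev 10 → HIT
14: bank 2 row 2 — prev 2 → HIT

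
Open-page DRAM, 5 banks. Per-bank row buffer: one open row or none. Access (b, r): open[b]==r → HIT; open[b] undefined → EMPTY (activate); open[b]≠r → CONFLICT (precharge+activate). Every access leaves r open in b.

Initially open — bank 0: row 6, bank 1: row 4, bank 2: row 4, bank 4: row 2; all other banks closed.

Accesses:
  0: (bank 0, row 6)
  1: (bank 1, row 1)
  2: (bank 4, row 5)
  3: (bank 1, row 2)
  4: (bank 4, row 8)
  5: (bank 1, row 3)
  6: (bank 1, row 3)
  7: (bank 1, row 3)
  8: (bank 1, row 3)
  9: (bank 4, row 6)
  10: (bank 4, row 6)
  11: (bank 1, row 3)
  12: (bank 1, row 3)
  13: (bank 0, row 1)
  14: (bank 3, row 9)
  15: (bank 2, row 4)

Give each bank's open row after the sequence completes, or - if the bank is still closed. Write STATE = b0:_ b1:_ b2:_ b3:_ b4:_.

STATE = b0:1 b1:3 b2:4 b3:9 b4:6

  [0] b0 r6: had r6 ⇒ H
  [1] b1 r1: had r4 ⇒ C
  [2] b4 r5: had r2 ⇒ C
  [3] b1 r2: had r1 ⇒ C
  [4] b4 r8: had r5 ⇒ C
  [5] b1 r3: had r2 ⇒ C
  [6] b1 r3: had r3 ⇒ H
  [7] b1 r3: had r3 ⇒ H
  [8] b1 r3: had r3 ⇒ H
  [9] b4 r6: had r8 ⇒ C
  [10] b4 r6: had r6 ⇒ H
  [11] b1 r3: had r3 ⇒ H
  [12] b1 r3: had r3 ⇒ H
  [13] b0 r1: had r6 ⇒ C
  [14] b3 r9: no row ⇒ E
  [15] b2 r4: had r4 ⇒ H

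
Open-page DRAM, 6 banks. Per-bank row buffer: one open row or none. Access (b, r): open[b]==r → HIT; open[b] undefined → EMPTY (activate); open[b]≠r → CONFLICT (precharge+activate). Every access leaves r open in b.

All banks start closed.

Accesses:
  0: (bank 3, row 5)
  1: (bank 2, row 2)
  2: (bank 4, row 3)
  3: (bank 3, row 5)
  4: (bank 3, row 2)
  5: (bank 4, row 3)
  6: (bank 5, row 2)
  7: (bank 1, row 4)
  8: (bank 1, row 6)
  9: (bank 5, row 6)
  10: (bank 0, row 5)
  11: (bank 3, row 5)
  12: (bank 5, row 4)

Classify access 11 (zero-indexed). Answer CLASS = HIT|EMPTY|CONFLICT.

CLASS = CONFLICT

0: bank 3 row 5 — prev None → EMPTY
1: bank 2 row 2 — prev None → EMPTY
2: bank 4 row 3 — prev None → EMPTY
3: bank 3 row 5 — prev 5 → HIT
4: bank 3 row 2 — prev 5 → CONFLICT
5: bank 4 row 3 — prev 3 → HIT
6: bank 5 row 2 — prev None → EMPTY
7: bank 1 row 4 — prev None → EMPTY
8: bank 1 row 6 — prev 4 → CONFLICT
9: bank 5 row 6 — prev 2 → CONFLICT
10: bank 0 row 5 — prev None → EMPTY
11: bank 3 row 5 — prev 2 → CONFLICT
12: bank 5 row 4 — prev 6 → CONFLICT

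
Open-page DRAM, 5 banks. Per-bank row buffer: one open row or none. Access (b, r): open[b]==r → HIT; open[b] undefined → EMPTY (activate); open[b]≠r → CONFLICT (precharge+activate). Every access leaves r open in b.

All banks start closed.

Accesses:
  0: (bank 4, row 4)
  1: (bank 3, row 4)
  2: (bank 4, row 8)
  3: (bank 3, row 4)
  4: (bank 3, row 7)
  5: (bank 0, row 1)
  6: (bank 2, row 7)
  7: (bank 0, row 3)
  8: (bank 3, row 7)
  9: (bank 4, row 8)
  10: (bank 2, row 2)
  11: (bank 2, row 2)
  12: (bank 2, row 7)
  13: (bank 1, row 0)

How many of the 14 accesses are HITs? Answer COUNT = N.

  [0] b4 r4: no row ⇒ E
  [1] b3 r4: no row ⇒ E
  [2] b4 r8: had r4 ⇒ C
  [3] b3 r4: had r4 ⇒ H
  [4] b3 r7: had r4 ⇒ C
  [5] b0 r1: no row ⇒ E
  [6] b2 r7: no row ⇒ E
  [7] b0 r3: had r1 ⇒ C
  [8] b3 r7: had r7 ⇒ H
  [9] b4 r8: had r8 ⇒ H
  [10] b2 r2: had r7 ⇒ C
  [11] b2 r2: had r2 ⇒ H
  [12] b2 r7: had r2 ⇒ C
  [13] b1 r0: no row ⇒ E

COUNT = 4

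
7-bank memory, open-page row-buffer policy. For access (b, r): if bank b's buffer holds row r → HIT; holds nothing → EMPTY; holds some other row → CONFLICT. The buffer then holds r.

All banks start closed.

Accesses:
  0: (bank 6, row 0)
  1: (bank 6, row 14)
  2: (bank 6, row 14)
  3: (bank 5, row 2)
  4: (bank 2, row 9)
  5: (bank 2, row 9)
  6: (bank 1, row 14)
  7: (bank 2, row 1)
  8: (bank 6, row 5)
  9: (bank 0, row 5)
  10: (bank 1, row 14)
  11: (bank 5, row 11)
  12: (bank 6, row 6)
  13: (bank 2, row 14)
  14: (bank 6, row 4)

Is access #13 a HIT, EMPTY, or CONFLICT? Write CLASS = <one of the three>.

CLASS = CONFLICT

  [0] b6 r0: no row ⇒ E
  [1] b6 r14: had r0 ⇒ C
  [2] b6 r14: had r14 ⇒ H
  [3] b5 r2: no row ⇒ E
  [4] b2 r9: no row ⇒ E
  [5] b2 r9: had r9 ⇒ H
  [6] b1 r14: no row ⇒ E
  [7] b2 r1: had r9 ⇒ C
  [8] b6 r5: had r14 ⇒ C
  [9] b0 r5: no row ⇒ E
  [10] b1 r14: had r14 ⇒ H
  [11] b5 r11: had r2 ⇒ C
  [12] b6 r6: had r5 ⇒ C
  [13] b2 r14: had r1 ⇒ C
  [14] b6 r4: had r6 ⇒ C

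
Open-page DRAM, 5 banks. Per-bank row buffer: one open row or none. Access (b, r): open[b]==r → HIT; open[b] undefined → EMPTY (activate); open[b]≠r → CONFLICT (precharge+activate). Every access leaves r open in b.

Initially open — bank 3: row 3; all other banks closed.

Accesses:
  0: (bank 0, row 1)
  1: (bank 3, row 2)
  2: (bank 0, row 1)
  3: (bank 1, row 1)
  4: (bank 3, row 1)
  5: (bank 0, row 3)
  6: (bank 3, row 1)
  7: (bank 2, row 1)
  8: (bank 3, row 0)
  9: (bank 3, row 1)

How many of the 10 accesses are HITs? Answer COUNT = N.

COUNT = 2

0: bank 0 row 1 — prev None → EMPTY
1: bank 3 row 2 — prev 3 → CONFLICT
2: bank 0 row 1 — prev 1 → HIT
3: bank 1 row 1 — prev None → EMPTY
4: bank 3 row 1 — prev 2 → CONFLICT
5: bank 0 row 3 — prev 1 → CONFLICT
6: bank 3 row 1 — prev 1 → HIT
7: bank 2 row 1 — prev None → EMPTY
8: bank 3 row 0 — prev 1 → CONFLICT
9: bank 3 row 1 — prev 0 → CONFLICT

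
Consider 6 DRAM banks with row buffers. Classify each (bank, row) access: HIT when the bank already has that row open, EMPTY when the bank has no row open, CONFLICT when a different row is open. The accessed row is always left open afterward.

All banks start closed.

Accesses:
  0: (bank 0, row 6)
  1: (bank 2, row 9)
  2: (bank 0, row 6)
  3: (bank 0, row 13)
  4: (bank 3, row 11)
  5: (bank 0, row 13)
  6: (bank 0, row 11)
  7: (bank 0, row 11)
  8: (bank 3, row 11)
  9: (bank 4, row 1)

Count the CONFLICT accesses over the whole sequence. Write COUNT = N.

COUNT = 2

step 0: bank0 None->6 [EMPTY]
step 1: bank2 None->9 [EMPTY]
step 2: bank0 6->6 [HIT]
step 3: bank0 6->13 [CONFLICT]
step 4: bank3 None->11 [EMPTY]
step 5: bank0 13->13 [HIT]
step 6: bank0 13->11 [CONFLICT]
step 7: bank0 11->11 [HIT]
step 8: bank3 11->11 [HIT]
step 9: bank4 None->1 [EMPTY]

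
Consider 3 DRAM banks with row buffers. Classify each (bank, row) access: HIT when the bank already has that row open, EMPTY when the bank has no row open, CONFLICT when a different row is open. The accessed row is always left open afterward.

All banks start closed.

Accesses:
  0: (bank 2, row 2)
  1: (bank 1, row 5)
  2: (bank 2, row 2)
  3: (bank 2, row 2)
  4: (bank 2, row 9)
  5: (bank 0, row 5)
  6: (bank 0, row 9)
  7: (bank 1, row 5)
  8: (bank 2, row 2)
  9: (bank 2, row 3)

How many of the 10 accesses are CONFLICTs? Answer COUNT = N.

COUNT = 4

  [0] b2 r2: no row ⇒ E
  [1] b1 r5: no row ⇒ E
  [2] b2 r2: had r2 ⇒ H
  [3] b2 r2: had r2 ⇒ H
  [4] b2 r9: had r2 ⇒ C
  [5] b0 r5: no row ⇒ E
  [6] b0 r9: had r5 ⇒ C
  [7] b1 r5: had r5 ⇒ H
  [8] b2 r2: had r9 ⇒ C
  [9] b2 r3: had r2 ⇒ C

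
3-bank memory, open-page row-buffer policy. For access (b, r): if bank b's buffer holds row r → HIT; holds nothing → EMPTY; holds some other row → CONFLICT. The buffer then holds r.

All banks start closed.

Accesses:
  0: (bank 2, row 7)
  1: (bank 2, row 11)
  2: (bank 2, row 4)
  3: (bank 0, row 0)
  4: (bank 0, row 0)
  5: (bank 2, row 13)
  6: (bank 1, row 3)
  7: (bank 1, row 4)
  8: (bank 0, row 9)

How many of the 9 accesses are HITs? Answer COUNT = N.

#0 (2,7) E
#1 (2,11) C  (was 7)
#2 (2,4) C  (was 11)
#3 (0,0) E
#4 (0,0) H  (was 0)
#5 (2,13) C  (was 4)
#6 (1,3) E
#7 (1,4) C  (was 3)
#8 (0,9) C  (was 0)

COUNT = 1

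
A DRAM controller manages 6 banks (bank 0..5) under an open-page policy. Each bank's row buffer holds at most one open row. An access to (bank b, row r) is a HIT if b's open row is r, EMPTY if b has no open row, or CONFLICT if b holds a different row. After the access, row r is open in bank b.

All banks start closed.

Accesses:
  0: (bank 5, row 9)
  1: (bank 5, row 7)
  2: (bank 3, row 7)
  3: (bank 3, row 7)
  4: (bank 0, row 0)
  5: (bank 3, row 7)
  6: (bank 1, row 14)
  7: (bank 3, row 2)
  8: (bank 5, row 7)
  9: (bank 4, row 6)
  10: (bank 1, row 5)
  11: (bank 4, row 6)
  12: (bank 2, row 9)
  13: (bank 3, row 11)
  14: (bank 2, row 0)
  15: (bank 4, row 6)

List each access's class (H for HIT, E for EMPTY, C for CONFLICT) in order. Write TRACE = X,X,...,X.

TRACE = E,C,E,H,E,H,E,C,H,E,C,H,E,C,C,H

0: bank 5 row 9 — prev None → EMPTY
1: bank 5 row 7 — prev 9 → CONFLICT
2: bank 3 row 7 — prev None → EMPTY
3: bank 3 row 7 — prev 7 → HIT
4: bank 0 row 0 — prev None → EMPTY
5: bank 3 row 7 — prev 7 → HIT
6: bank 1 row 14 — prev None → EMPTY
7: bank 3 row 2 — prev 7 → CONFLICT
8: bank 5 row 7 — prev 7 → HIT
9: bank 4 row 6 — prev None → EMPTY
10: bank 1 row 5 — prev 14 → CONFLICT
11: bank 4 row 6 — prev 6 → HIT
12: bank 2 row 9 — prev None → EMPTY
13: bank 3 row 11 — prev 2 → CONFLICT
14: bank 2 row 0 — prev 9 → CONFLICT
15: bank 4 row 6 — prev 6 → HIT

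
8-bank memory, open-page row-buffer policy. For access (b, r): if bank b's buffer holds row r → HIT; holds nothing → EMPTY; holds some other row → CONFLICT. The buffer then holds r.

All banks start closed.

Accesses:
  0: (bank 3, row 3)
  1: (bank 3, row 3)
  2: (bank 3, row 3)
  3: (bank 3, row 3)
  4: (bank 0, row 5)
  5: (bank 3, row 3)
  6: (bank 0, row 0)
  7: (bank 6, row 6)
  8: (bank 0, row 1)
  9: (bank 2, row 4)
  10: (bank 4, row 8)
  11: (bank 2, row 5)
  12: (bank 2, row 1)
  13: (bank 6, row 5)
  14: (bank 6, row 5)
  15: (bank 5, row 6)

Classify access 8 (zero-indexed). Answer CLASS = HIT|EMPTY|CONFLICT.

#0 (3,3) E
#1 (3,3) H  (was 3)
#2 (3,3) H  (was 3)
#3 (3,3) H  (was 3)
#4 (0,5) E
#5 (3,3) H  (was 3)
#6 (0,0) C  (was 5)
#7 (6,6) E
#8 (0,1) C  (was 0)
#9 (2,4) E
#10 (4,8) E
#11 (2,5) C  (was 4)
#12 (2,1) C  (was 5)
#13 (6,5) C  (was 6)
#14 (6,5) H  (was 5)
#15 (5,6) E

CLASS = CONFLICT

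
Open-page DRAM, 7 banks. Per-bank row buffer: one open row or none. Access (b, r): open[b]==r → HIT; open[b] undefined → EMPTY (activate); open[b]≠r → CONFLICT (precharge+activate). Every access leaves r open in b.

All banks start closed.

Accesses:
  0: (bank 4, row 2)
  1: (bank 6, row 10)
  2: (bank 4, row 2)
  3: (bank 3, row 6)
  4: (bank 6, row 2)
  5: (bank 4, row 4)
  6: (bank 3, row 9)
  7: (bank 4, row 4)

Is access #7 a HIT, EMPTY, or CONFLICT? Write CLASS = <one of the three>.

CLASS = HIT

  [0] b4 r2: no row ⇒ E
  [1] b6 r10: no row ⇒ E
  [2] b4 r2: had r2 ⇒ H
  [3] b3 r6: no row ⇒ E
  [4] b6 r2: had r10 ⇒ C
  [5] b4 r4: had r2 ⇒ C
  [6] b3 r9: had r6 ⇒ C
  [7] b4 r4: had r4 ⇒ H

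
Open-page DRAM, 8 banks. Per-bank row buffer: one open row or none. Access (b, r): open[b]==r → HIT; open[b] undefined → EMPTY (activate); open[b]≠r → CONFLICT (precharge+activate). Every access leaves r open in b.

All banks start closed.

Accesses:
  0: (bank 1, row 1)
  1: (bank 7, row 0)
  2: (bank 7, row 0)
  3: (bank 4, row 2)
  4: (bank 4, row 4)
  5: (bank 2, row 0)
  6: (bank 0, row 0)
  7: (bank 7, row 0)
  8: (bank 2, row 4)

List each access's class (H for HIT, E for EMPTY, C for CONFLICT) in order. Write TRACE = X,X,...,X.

TRACE = E,E,H,E,C,E,E,H,C

step 0: bank1 None->1 [EMPTY]
step 1: bank7 None->0 [EMPTY]
step 2: bank7 0->0 [HIT]
step 3: bank4 None->2 [EMPTY]
step 4: bank4 2->4 [CONFLICT]
step 5: bank2 None->0 [EMPTY]
step 6: bank0 None->0 [EMPTY]
step 7: bank7 0->0 [HIT]
step 8: bank2 0->4 [CONFLICT]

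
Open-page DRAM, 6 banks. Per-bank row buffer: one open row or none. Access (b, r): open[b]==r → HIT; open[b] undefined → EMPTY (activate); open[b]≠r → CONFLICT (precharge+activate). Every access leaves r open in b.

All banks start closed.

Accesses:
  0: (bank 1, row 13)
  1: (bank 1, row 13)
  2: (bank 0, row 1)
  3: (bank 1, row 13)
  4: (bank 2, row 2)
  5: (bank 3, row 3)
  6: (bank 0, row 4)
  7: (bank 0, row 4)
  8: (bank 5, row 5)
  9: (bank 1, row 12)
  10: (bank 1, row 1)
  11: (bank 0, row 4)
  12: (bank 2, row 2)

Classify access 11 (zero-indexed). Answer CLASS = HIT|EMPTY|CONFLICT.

CLASS = HIT

step 0: bank1 None->13 [EMPTY]
step 1: bank1 13->13 [HIT]
step 2: bank0 None->1 [EMPTY]
step 3: bank1 13->13 [HIT]
step 4: bank2 None->2 [EMPTY]
step 5: bank3 None->3 [EMPTY]
step 6: bank0 1->4 [CONFLICT]
step 7: bank0 4->4 [HIT]
step 8: bank5 None->5 [EMPTY]
step 9: bank1 13->12 [CONFLICT]
step 10: bank1 12->1 [CONFLICT]
step 11: bank0 4->4 [HIT]
step 12: bank2 2->2 [HIT]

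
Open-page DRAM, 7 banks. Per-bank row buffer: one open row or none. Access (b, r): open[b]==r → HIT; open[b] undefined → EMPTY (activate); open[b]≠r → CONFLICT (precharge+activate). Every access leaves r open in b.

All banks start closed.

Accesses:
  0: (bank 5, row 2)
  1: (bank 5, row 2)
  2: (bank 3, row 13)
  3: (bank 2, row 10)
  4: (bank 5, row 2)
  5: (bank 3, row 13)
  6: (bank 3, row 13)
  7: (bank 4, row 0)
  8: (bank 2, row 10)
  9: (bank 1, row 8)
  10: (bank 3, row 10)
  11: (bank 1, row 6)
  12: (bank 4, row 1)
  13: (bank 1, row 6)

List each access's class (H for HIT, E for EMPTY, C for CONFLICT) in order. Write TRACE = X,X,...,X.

0: bank 5 row 2 — prev None → EMPTY
1: bank 5 row 2 — prev 2 → HIT
2: bank 3 row 13 — prev None → EMPTY
3: bank 2 row 10 — prev None → EMPTY
4: bank 5 row 2 — prev 2 → HIT
5: bank 3 row 13 — prev 13 → HIT
6: bank 3 row 13 — prev 13 → HIT
7: bank 4 row 0 — prev None → EMPTY
8: bank 2 row 10 — prev 10 → HIT
9: bank 1 row 8 — prev None → EMPTY
10: bank 3 row 10 — prev 13 → CONFLICT
11: bank 1 row 6 — prev 8 → CONFLICT
12: bank 4 row 1 — prev 0 → CONFLICT
13: bank 1 row 6 — prev 6 → HIT

TRACE = E,H,E,E,H,H,H,E,H,E,C,C,C,H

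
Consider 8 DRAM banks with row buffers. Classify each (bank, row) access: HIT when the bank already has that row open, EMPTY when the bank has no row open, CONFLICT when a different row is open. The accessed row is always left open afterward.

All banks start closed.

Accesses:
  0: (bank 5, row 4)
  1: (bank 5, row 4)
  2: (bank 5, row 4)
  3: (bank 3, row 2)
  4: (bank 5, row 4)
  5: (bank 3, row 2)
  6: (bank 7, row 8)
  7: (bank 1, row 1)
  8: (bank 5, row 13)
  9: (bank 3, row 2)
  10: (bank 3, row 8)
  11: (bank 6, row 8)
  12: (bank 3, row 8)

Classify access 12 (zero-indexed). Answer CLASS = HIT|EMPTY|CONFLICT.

CLASS = HIT

  [0] b5 r4: no row ⇒ E
  [1] b5 r4: had r4 ⇒ H
  [2] b5 r4: had r4 ⇒ H
  [3] b3 r2: no row ⇒ E
  [4] b5 r4: had r4 ⇒ H
  [5] b3 r2: had r2 ⇒ H
  [6] b7 r8: no row ⇒ E
  [7] b1 r1: no row ⇒ E
  [8] b5 r13: had r4 ⇒ C
  [9] b3 r2: had r2 ⇒ H
  [10] b3 r8: had r2 ⇒ C
  [11] b6 r8: no row ⇒ E
  [12] b3 r8: had r8 ⇒ H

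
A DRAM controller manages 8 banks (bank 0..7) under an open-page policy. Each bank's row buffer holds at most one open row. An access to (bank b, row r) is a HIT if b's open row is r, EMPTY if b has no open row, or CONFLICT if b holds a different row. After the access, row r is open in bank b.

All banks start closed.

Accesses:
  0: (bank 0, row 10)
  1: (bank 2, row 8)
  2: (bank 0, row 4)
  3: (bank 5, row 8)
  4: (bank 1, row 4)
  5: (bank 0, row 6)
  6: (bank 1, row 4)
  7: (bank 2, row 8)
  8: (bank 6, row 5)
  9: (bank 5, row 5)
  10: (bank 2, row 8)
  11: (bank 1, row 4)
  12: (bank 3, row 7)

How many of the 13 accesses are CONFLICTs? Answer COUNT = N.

COUNT = 3

  [0] b0 r10: no row ⇒ E
  [1] b2 r8: no row ⇒ E
  [2] b0 r4: had r10 ⇒ C
  [3] b5 r8: no row ⇒ E
  [4] b1 r4: no row ⇒ E
  [5] b0 r6: had r4 ⇒ C
  [6] b1 r4: had r4 ⇒ H
  [7] b2 r8: had r8 ⇒ H
  [8] b6 r5: no row ⇒ E
  [9] b5 r5: had r8 ⇒ C
  [10] b2 r8: had r8 ⇒ H
  [11] b1 r4: had r4 ⇒ H
  [12] b3 r7: no row ⇒ E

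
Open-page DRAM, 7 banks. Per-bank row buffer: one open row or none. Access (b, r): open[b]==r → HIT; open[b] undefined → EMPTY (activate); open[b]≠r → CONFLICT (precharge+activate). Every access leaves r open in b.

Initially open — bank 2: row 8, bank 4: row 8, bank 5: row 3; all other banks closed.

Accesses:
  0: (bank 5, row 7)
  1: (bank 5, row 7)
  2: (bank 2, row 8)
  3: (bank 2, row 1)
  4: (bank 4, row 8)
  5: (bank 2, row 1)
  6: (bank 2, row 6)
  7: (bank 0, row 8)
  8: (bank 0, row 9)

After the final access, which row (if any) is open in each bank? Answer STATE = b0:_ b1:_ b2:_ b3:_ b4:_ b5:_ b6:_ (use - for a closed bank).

step 0: bank5 3->7 [CONFLICT]
step 1: bank5 7->7 [HIT]
step 2: bank2 8->8 [HIT]
step 3: bank2 8->1 [CONFLICT]
step 4: bank4 8->8 [HIT]
step 5: bank2 1->1 [HIT]
step 6: bank2 1->6 [CONFLICT]
step 7: bank0 None->8 [EMPTY]
step 8: bank0 8->9 [CONFLICT]

STATE = b0:9 b1:- b2:6 b3:- b4:8 b5:7 b6:-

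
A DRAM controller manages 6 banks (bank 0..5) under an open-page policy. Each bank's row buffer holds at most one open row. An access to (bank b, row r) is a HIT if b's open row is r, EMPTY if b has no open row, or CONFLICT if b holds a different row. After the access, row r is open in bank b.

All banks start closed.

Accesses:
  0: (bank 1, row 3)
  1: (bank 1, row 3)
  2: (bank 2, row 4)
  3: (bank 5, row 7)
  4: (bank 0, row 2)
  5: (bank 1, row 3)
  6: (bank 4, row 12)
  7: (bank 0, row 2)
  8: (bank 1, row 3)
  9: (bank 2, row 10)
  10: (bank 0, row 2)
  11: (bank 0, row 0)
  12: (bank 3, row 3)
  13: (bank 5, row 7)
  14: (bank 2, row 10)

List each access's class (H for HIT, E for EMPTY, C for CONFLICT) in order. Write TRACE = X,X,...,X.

#0 (1,3) E
#1 (1,3) H  (was 3)
#2 (2,4) E
#3 (5,7) E
#4 (0,2) E
#5 (1,3) H  (was 3)
#6 (4,12) E
#7 (0,2) H  (was 2)
#8 (1,3) H  (was 3)
#9 (2,10) C  (was 4)
#10 (0,2) H  (was 2)
#11 (0,0) C  (was 2)
#12 (3,3) E
#13 (5,7) H  (was 7)
#14 (2,10) H  (was 10)

TRACE = E,H,E,E,E,H,E,H,H,C,H,C,E,H,H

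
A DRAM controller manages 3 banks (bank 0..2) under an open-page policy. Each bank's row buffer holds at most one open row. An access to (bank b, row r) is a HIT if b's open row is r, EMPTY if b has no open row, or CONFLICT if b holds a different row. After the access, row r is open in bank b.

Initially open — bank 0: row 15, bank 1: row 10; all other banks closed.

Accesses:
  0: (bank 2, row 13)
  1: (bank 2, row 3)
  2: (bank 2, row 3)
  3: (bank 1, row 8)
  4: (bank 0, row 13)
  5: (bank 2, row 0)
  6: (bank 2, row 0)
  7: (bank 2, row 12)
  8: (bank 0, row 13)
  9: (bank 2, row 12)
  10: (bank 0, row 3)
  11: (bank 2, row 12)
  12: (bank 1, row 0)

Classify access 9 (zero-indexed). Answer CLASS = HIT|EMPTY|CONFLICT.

  [0] b2 r13: no row ⇒ E
  [1] b2 r3: had r13 ⇒ C
  [2] b2 r3: had r3 ⇒ H
  [3] b1 r8: had r10 ⇒ C
  [4] b0 r13: had r15 ⇒ C
  [5] b2 r0: had r3 ⇒ C
  [6] b2 r0: had r0 ⇒ H
  [7] b2 r12: had r0 ⇒ C
  [8] b0 r13: had r13 ⇒ H
  [9] b2 r12: had r12 ⇒ H
  [10] b0 r3: had r13 ⇒ C
  [11] b2 r12: had r12 ⇒ H
  [12] b1 r0: had r8 ⇒ C

CLASS = HIT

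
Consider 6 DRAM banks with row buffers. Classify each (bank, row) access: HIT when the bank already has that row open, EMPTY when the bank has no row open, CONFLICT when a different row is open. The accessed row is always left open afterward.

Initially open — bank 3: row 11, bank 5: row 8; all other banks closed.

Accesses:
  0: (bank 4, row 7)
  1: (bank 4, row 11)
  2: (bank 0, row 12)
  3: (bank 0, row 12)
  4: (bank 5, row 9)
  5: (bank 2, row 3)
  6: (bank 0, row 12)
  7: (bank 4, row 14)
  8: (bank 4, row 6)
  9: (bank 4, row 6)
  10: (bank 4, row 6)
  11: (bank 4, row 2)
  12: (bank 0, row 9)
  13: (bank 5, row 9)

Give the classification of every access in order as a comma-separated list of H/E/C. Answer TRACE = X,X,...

TRACE = E,C,E,H,C,E,H,C,C,H,H,C,C,H

#0 (4,7) E
#1 (4,11) C  (was 7)
#2 (0,12) E
#3 (0,12) H  (was 12)
#4 (5,9) C  (was 8)
#5 (2,3) E
#6 (0,12) H  (was 12)
#7 (4,14) C  (was 11)
#8 (4,6) C  (was 14)
#9 (4,6) H  (was 6)
#10 (4,6) H  (was 6)
#11 (4,2) C  (was 6)
#12 (0,9) C  (was 12)
#13 (5,9) H  (was 9)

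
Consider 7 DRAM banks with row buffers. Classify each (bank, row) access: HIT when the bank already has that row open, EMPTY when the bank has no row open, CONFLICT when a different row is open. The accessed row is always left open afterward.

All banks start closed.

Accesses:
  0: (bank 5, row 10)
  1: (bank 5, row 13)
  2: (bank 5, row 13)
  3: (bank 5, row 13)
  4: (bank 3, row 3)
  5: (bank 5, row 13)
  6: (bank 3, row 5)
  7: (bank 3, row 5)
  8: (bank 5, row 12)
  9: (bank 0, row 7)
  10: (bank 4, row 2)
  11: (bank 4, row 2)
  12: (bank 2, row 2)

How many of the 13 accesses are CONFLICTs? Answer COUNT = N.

step 0: bank5 None->10 [EMPTY]
step 1: bank5 10->13 [CONFLICT]
step 2: bank5 13->13 [HIT]
step 3: bank5 13->13 [HIT]
step 4: bank3 None->3 [EMPTY]
step 5: bank5 13->13 [HIT]
step 6: bank3 3->5 [CONFLICT]
step 7: bank3 5->5 [HIT]
step 8: bank5 13->12 [CONFLICT]
step 9: bank0 None->7 [EMPTY]
step 10: bank4 None->2 [EMPTY]
step 11: bank4 2->2 [HIT]
step 12: bank2 None->2 [EMPTY]

COUNT = 3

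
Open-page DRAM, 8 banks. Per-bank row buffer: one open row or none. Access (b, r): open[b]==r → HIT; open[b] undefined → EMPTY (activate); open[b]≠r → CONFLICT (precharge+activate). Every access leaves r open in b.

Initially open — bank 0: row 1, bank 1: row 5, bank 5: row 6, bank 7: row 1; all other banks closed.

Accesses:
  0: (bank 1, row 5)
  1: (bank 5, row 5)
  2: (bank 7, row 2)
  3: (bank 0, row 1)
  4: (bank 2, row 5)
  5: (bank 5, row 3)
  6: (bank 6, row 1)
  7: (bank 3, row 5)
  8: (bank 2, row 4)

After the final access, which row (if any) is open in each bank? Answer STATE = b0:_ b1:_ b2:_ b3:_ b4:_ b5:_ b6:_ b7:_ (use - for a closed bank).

STATE = b0:1 b1:5 b2:4 b3:5 b4:- b5:3 b6:1 b7:2

  [0] b1 r5: had r5 ⇒ H
  [1] b5 r5: had r6 ⇒ C
  [2] b7 r2: had r1 ⇒ C
  [3] b0 r1: had r1 ⇒ H
  [4] b2 r5: no row ⇒ E
  [5] b5 r3: had r5 ⇒ C
  [6] b6 r1: no row ⇒ E
  [7] b3 r5: no row ⇒ E
  [8] b2 r4: had r5 ⇒ C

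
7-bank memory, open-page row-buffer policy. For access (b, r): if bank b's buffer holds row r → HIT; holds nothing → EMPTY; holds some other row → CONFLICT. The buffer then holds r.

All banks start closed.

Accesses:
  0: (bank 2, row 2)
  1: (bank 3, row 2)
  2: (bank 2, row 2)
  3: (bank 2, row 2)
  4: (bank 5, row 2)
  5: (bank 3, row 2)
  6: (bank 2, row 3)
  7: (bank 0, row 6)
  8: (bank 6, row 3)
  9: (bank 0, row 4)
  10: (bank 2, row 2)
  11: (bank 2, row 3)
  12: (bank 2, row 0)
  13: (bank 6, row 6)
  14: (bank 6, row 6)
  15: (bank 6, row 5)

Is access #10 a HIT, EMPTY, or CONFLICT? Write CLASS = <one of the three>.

  [0] b2 r2: no row ⇒ E
  [1] b3 r2: no row ⇒ E
  [2] b2 r2: had r2 ⇒ H
  [3] b2 r2: had r2 ⇒ H
  [4] b5 r2: no row ⇒ E
  [5] b3 r2: had r2 ⇒ H
  [6] b2 r3: had r2 ⇒ C
  [7] b0 r6: no row ⇒ E
  [8] b6 r3: no row ⇒ E
  [9] b0 r4: had r6 ⇒ C
  [10] b2 r2: had r3 ⇒ C
  [11] b2 r3: had r2 ⇒ C
  [12] b2 r0: had r3 ⇒ C
  [13] b6 r6: had r3 ⇒ C
  [14] b6 r6: had r6 ⇒ H
  [15] b6 r5: had r6 ⇒ C

CLASS = CONFLICT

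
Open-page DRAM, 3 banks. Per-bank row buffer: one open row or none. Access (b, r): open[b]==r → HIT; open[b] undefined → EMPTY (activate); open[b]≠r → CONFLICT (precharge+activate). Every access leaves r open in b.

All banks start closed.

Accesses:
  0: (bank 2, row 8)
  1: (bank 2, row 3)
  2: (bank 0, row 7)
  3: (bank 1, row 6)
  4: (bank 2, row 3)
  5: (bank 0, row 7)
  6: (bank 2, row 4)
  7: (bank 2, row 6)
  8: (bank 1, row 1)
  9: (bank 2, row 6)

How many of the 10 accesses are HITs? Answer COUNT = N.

#0 (2,8) E
#1 (2,3) C  (was 8)
#2 (0,7) E
#3 (1,6) E
#4 (2,3) H  (was 3)
#5 (0,7) H  (was 7)
#6 (2,4) C  (was 3)
#7 (2,6) C  (was 4)
#8 (1,1) C  (was 6)
#9 (2,6) H  (was 6)

COUNT = 3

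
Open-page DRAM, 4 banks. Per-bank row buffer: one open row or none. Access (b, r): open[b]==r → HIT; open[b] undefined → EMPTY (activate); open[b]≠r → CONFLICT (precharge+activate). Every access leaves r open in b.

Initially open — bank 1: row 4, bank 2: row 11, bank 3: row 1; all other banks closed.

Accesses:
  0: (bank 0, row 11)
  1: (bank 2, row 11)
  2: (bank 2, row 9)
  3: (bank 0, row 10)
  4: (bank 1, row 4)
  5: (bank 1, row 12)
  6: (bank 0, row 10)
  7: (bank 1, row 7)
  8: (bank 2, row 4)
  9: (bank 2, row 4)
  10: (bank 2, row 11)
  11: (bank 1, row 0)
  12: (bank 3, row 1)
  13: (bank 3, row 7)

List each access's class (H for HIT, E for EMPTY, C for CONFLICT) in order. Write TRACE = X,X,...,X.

TRACE = E,H,C,C,H,C,H,C,C,H,C,C,H,C

0: bank 0 row 11 — prev None → EMPTY
1: bank 2 row 11 — prev 11 → HIT
2: bank 2 row 9 — prev 11 → CONFLICT
3: bank 0 row 10 — prev 11 → CONFLICT
4: bank 1 row 4 — prev 4 → HIT
5: bank 1 row 12 — prev 4 → CONFLICT
6: bank 0 row 10 — prev 10 → HIT
7: bank 1 row 7 — prev 12 → CONFLICT
8: bank 2 row 4 — prev 9 → CONFLICT
9: bank 2 row 4 — prev 4 → HIT
10: bank 2 row 11 — prev 4 → CONFLICT
11: bank 1 row 0 — prev 7 → CONFLICT
12: bank 3 row 1 — prev 1 → HIT
13: bank 3 row 7 — prev 1 → CONFLICT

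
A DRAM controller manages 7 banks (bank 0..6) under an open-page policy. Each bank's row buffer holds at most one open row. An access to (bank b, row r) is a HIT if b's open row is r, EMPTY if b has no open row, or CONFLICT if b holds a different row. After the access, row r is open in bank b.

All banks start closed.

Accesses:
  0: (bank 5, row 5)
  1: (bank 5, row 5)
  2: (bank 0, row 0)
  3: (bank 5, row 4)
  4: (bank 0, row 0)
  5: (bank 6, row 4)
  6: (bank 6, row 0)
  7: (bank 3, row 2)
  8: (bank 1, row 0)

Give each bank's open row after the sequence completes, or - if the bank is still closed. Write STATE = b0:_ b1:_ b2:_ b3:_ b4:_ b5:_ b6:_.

STATE = b0:0 b1:0 b2:- b3:2 b4:- b5:4 b6:0

#0 (5,5) E
#1 (5,5) H  (was 5)
#2 (0,0) E
#3 (5,4) C  (was 5)
#4 (0,0) H  (was 0)
#5 (6,4) E
#6 (6,0) C  (was 4)
#7 (3,2) E
#8 (1,0) E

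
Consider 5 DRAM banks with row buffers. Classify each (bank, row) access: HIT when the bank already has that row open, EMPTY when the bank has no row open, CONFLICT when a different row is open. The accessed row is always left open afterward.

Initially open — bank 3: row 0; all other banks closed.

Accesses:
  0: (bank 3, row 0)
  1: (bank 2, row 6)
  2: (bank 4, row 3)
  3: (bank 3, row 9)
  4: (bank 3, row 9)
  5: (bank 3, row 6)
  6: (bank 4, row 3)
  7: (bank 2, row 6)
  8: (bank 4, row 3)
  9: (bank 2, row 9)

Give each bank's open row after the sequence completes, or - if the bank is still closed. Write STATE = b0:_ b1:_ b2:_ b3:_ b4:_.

STATE = b0:- b1:- b2:9 b3:6 b4:3

#0 (3,0) H  (was 0)
#1 (2,6) E
#2 (4,3) E
#3 (3,9) C  (was 0)
#4 (3,9) H  (was 9)
#5 (3,6) C  (was 9)
#6 (4,3) H  (was 3)
#7 (2,6) H  (was 6)
#8 (4,3) H  (was 3)
#9 (2,9) C  (was 6)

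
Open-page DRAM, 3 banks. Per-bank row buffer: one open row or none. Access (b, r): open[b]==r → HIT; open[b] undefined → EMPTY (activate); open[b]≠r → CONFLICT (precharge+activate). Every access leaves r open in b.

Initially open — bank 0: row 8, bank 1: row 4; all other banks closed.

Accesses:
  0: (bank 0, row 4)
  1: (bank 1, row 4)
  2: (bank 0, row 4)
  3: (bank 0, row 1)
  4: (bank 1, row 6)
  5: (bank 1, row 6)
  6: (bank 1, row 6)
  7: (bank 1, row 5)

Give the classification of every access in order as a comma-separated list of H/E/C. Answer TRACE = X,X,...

TRACE = C,H,H,C,C,H,H,C

0: bank 0 row 4 — prev 8 → CONFLICT
1: bank 1 row 4 — prev 4 → HIT
2: bank 0 row 4 — prev 4 → HIT
3: bank 0 row 1 — prev 4 → CONFLICT
4: bank 1 row 6 — prev 4 → CONFLICT
5: bank 1 row 6 — prev 6 → HIT
6: bank 1 row 6 — prev 6 → HIT
7: bank 1 row 5 — prev 6 → CONFLICT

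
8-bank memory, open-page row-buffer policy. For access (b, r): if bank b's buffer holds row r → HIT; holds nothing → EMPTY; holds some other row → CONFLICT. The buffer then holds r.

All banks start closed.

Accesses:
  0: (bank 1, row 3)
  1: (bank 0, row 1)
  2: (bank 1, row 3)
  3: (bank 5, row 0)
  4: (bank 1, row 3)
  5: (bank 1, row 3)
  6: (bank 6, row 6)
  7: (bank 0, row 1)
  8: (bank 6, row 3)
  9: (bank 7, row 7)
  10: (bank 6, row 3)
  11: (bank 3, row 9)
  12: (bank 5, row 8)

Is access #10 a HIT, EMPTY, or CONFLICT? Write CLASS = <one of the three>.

CLASS = HIT

#0 (1,3) E
#1 (0,1) E
#2 (1,3) H  (was 3)
#3 (5,0) E
#4 (1,3) H  (was 3)
#5 (1,3) H  (was 3)
#6 (6,6) E
#7 (0,1) H  (was 1)
#8 (6,3) C  (was 6)
#9 (7,7) E
#10 (6,3) H  (was 3)
#11 (3,9) E
#12 (5,8) C  (was 0)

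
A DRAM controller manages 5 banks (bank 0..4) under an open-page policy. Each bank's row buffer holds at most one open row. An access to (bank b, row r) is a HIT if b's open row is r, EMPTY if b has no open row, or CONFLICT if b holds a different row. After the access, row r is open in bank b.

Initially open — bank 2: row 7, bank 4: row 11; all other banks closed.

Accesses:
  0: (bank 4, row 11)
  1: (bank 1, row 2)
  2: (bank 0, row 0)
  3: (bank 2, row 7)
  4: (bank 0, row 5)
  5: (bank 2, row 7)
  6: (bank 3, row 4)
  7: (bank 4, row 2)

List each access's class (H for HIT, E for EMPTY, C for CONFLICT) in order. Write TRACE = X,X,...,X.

#0 (4,11) H  (was 11)
#1 (1,2) E
#2 (0,0) E
#3 (2,7) H  (was 7)
#4 (0,5) C  (was 0)
#5 (2,7) H  (was 7)
#6 (3,4) E
#7 (4,2) C  (was 11)

TRACE = H,E,E,H,C,H,E,C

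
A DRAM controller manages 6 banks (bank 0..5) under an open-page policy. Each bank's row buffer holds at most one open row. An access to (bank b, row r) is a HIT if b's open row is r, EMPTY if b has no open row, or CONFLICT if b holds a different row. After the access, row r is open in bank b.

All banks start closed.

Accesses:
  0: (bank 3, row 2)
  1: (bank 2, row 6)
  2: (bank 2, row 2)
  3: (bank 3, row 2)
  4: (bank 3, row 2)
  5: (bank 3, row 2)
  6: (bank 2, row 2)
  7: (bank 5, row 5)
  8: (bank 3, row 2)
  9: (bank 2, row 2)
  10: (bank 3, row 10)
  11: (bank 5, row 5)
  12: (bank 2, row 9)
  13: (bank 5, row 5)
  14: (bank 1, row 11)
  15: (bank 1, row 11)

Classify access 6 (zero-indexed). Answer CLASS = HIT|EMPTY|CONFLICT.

CLASS = HIT

0: bank 3 row 2 — prev None → EMPTY
1: bank 2 row 6 — prev None → EMPTY
2: bank 2 row 2 — prev 6 → CONFLICT
3: bank 3 row 2 — prev 2 → HIT
4: bank 3 row 2 — prev 2 → HIT
5: bank 3 row 2 — prev 2 → HIT
6: bank 2 row 2 — prev 2 → HIT
7: bank 5 row 5 — prev None → EMPTY
8: bank 3 row 2 — prev 2 → HIT
9: bank 2 row 2 — prev 2 → HIT
10: bank 3 row 10 — prev 2 → CONFLICT
11: bank 5 row 5 — prev 5 → HIT
12: bank 2 row 9 — prev 2 → CONFLICT
13: bank 5 row 5 — prev 5 → HIT
14: bank 1 row 11 — prev None → EMPTY
15: bank 1 row 11 — prev 11 → HIT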